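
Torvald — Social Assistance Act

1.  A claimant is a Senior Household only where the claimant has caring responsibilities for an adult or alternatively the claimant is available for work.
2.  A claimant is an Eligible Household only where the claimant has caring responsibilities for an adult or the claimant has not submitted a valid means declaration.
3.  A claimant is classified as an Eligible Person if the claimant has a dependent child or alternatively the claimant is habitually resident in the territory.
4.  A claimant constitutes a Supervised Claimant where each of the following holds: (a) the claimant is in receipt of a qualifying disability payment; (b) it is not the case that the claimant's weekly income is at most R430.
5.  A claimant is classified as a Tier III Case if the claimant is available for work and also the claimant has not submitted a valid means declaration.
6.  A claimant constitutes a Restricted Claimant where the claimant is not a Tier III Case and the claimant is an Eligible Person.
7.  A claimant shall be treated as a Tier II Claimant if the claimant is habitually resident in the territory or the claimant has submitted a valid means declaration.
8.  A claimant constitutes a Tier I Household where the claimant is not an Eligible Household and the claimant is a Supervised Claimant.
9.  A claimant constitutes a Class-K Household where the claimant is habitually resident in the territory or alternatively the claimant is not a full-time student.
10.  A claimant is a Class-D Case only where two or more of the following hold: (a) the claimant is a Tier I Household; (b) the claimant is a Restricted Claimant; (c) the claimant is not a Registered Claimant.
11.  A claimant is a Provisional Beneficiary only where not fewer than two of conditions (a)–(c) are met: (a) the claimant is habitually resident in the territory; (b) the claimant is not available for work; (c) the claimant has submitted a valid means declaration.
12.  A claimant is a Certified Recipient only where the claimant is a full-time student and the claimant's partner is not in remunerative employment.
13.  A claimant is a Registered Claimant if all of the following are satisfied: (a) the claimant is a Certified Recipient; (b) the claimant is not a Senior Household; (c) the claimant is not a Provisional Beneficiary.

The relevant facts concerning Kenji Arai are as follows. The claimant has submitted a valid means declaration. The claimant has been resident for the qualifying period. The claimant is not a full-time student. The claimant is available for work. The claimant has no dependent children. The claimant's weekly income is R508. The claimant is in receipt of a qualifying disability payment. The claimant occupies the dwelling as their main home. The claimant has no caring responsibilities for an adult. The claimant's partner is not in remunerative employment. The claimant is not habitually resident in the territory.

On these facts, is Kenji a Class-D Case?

Yes

paragraph 2 — Eligible Household: [the claimant has caring responsibilities for an adult? no] OR [the claimant has not submitted a valid means declaration? no] → not satisfied.
paragraph 4 — Supervised Claimant: [the claimant is in receipt of a qualifying disability payment? yes] AND [claimant's weekly income: R508 ≤ R430? no, so negated condition yes] → satisfied.
paragraph 8 — Tier I Household: [not an Eligible Household (paragraph 2)? yes] AND [Supervised Claimant (paragraph 4)? yes] → satisfied.
paragraph 5 — Tier III Case: [the claimant is available for work? yes] AND [the claimant has not submitted a valid means declaration? no] → not satisfied.
paragraph 3 — Eligible Person: [the claimant has a dependent child? no] OR [the claimant is habitually resident in the territory? no] → not satisfied.
paragraph 6 — Restricted Claimant: [not a Tier III Case (paragraph 5)? yes] AND [Eligible Person (paragraph 3)? no] → not satisfied.
paragraph 12 — Certified Recipient: [the claimant is a full-time student? no] AND [the claimant's partner is not in remunerative employment? yes] → not satisfied.
paragraph 1 — Senior Household: [the claimant has caring responsibilities for an adult? no] OR [the claimant is available for work? yes] → satisfied.
paragraph 11 — Provisional Beneficiary: the claimant is habitually resident in the territory? no; the claimant is not available for work? no; the claimant has submitted a valid means declaration? yes — 1 of 3 hold (need ≥2) → not satisfied.
paragraph 13 — Registered Claimant: [Certified Recipient (paragraph 12)? no] AND [not a Senior Household (paragraph 1)? no] AND [not a Provisional Beneficiary (paragraph 11)? yes] → not satisfied.
paragraph 10 — Class-D Case: Tier I Household (paragraph 8)? yes; Restricted Claimant (paragraph 6)? no; not a Registered Claimant (paragraph 13)? yes — 2 of 3 hold (need ≥2) → satisfied.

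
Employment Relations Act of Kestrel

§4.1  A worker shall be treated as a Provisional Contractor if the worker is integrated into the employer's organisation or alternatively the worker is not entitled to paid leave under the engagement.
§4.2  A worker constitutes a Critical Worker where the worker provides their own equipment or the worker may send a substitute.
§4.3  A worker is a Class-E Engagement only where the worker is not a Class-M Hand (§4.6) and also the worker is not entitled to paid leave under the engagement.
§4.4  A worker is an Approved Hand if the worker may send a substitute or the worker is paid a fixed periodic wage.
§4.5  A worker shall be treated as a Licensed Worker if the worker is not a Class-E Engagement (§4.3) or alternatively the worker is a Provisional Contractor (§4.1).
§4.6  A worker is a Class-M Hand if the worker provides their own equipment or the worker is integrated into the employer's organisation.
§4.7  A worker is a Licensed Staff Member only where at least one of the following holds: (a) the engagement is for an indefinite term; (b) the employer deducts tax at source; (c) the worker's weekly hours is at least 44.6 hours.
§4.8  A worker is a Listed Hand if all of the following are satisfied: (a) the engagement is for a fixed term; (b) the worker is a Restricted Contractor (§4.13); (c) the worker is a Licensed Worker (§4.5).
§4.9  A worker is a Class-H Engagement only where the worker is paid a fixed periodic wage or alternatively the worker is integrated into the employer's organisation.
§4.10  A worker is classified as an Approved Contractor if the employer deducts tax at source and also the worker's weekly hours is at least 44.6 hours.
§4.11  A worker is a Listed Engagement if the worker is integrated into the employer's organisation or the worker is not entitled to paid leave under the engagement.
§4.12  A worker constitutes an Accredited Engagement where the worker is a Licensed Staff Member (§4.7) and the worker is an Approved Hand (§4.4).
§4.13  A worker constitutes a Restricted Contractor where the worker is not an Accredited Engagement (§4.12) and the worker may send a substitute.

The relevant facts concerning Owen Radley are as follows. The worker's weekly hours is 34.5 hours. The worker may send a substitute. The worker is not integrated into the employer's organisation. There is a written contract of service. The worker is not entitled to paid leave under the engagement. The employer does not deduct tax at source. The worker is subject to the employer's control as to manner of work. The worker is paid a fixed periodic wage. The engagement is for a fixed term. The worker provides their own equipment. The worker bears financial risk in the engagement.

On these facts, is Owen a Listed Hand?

Yes

Under §4.7: the engagement is for an indefinite term? no; or the employer deducts tax at source? no; or worker's weekly hours: 34.5 hours ≥ 44.6 hours? no. So the worker is not a Licensed Staff Member.
Under §4.4: the worker may send a substitute? yes; or the worker is paid a fixed periodic wage? yes. So the worker is an Approved Hand.
Under §4.12: Licensed Staff Member (§4.7)? no; and Approved Hand (§4.4)? yes. So the worker is not an Accredited Engagement.
Under §4.13: not an Accredited Engagement (§4.12)? yes; and the worker may send a substitute? yes. So the worker is a Restricted Contractor.
Under §4.6: the worker provides their own equipment? yes; or the worker is integrated into the employer's organisation? no. So the worker is a Class-M Hand.
Under §4.3: not a Class-M Hand (§4.6)? no; and the worker is not entitled to paid leave under the engagement? yes. So the worker is not a Class-E Engagement.
Under §4.1: the worker is integrated into the employer's organisation? no; or the worker is not entitled to paid leave under the engagement? yes. So the worker is a Provisional Contractor.
Under §4.5: not a Class-E Engagement (§4.3)? yes; or Provisional Contractor (§4.1)? yes. So the worker is a Licensed Worker.
Under §4.8: the engagement is for a fixed term? yes; and Restricted Contractor (§4.13)? yes; and Licensed Worker (§4.5)? yes. So the worker is a Listed Hand.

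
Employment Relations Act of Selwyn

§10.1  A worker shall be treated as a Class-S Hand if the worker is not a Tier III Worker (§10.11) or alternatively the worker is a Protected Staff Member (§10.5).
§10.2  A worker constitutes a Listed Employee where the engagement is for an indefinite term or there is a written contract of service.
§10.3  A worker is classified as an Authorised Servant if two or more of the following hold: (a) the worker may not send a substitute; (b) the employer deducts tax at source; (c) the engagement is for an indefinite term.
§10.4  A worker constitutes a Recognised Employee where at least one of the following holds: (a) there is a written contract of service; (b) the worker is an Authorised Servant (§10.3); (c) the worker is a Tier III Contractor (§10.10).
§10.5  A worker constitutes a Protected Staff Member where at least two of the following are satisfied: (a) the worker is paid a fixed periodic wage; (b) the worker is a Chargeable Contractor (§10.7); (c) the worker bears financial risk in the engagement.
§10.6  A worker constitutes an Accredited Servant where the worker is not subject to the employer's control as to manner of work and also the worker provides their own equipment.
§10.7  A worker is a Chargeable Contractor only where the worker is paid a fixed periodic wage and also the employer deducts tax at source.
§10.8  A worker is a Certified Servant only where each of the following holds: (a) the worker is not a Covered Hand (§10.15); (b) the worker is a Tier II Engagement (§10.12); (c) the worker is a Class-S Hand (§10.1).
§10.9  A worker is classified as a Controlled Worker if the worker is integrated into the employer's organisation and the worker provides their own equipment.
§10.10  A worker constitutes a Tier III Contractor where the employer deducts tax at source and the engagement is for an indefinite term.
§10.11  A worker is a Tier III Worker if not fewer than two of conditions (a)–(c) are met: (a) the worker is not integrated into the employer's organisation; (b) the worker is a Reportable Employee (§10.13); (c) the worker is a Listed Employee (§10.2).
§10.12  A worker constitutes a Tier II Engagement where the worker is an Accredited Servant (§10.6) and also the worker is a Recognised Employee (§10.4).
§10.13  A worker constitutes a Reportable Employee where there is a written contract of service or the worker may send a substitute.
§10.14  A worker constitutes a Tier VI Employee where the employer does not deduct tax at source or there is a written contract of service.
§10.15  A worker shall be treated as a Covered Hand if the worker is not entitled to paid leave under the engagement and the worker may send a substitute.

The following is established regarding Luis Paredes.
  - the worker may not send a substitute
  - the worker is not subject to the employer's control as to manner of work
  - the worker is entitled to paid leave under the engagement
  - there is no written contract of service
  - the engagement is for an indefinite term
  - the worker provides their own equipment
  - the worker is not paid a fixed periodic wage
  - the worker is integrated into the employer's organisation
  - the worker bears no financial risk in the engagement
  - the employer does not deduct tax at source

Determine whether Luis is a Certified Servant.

Yes

Under §10.15: the worker is not entitled to paid leave under the engagement? no; and the worker may send a substitute? no. So the worker is not a Covered Hand.
Under §10.6: the worker is not subject to the employer's control as to manner of work? yes; and the worker provides their own equipment? yes. So the worker is an Accredited Servant.
Under §10.3: the worker may not send a substitute? yes; the employer deducts tax at source? no; the engagement is for an indefinite term? yes — 2 of 3 hold (need ≥2) → satisfied.
Under §10.10: the employer deducts tax at source? no; and the engagement is for an indefinite term? yes. So the worker is not a Tier III Contractor.
Under §10.4: there is a written contract of service? no; or Authorised Servant (§10.3)? yes; or Tier III Contractor (§10.10)? no. So the worker is a Recognised Employee.
Under §10.12: Accredited Servant (§10.6)? yes; and Recognised Employee (§10.4)? yes. So the worker is a Tier II Engagement.
Under §10.13: there is a written contract of service? no; or the worker may send a substitute? no. So the worker is not a Reportable Employee.
Under §10.2: the engagement is for an indefinite term? yes; or there is a written contract of service? no. So the worker is a Listed Employee.
Under §10.11: the worker is not integrated into the employer's organisation? no; Reportable Employee (§10.13)? no; Listed Employee (§10.2)? yes — 1 of 3 hold (need ≥2) → not satisfied.
Under §10.7: the worker is paid a fixed periodic wage? no; and the employer deducts tax at source? no. So the worker is not a Chargeable Contractor.
Under §10.5: the worker is paid a fixed periodic wage? no; Chargeable Contractor (§10.7)? no; the worker bears financial risk in the engagement? no — 0 of 3 hold (need ≥2) → not satisfied.
Under §10.1: not a Tier III Worker (§10.11)? yes; or Protected Staff Member (§10.5)? no. So the worker is a Class-S Hand.
Under §10.8: not a Covered Hand (§10.15)? yes; and Tier II Engagement (§10.12)? yes; and Class-S Hand (§10.1)? yes. So the worker is a Certified Servant.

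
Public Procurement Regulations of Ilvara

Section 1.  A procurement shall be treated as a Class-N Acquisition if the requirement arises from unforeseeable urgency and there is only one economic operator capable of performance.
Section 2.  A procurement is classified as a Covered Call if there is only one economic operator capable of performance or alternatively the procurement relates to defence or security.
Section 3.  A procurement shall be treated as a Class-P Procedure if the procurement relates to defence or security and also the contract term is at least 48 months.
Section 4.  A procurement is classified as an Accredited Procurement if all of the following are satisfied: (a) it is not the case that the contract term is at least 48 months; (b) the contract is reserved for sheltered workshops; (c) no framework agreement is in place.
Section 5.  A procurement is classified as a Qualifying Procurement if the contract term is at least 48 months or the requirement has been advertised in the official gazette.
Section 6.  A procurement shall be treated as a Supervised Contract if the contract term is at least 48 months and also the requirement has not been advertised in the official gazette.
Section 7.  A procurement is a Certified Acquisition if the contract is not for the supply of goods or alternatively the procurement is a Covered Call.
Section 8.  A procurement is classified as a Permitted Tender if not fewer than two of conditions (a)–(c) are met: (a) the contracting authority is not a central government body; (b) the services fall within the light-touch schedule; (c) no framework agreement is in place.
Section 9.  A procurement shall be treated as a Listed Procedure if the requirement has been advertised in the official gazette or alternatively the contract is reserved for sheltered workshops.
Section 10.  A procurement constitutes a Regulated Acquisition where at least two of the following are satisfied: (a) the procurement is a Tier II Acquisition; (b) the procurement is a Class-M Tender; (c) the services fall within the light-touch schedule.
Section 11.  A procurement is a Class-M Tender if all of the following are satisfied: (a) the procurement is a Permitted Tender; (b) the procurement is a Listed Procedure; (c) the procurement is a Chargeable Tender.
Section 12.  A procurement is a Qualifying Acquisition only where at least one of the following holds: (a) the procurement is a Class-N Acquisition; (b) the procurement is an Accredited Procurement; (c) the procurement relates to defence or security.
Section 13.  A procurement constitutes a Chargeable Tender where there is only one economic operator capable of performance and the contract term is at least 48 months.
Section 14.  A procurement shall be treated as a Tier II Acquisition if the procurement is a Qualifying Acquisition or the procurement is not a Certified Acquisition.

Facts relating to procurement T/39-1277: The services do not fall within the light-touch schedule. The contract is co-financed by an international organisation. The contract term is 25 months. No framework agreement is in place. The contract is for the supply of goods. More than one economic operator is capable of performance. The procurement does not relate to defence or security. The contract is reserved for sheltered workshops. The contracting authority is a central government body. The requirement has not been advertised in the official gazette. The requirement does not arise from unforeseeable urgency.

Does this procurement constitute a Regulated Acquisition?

No

section 1 — Class-N Acquisition: [the requirement arises from unforeseeable urgency? no] AND [there is only one economic operator capable of performance? no] → not satisfied.
section 4 — Accredited Procurement: [contract term: 25 months ≥ 48 months? no, so negated condition yes] AND [the contract is reserved for sheltered workshops? yes] AND [no framework agreement is in place? yes] → satisfied.
section 12 — Qualifying Acquisition: [Class-N Acquisition (section 1)? no] OR [Accredited Procurement (section 4)? yes] OR [the procurement relates to defence or security? no] → satisfied.
section 2 — Covered Call: [there is only one economic operator capable of performance? no] OR [the procurement relates to defence or security? no] → not satisfied.
section 7 — Certified Acquisition: [the contract is not for the supply of goods? no] OR [Covered Call (section 2)? no] → not satisfied.
section 14 — Tier II Acquisition: [Qualifying Acquisition (section 12)? yes] OR [not a Certified Acquisition (section 7)? yes] → satisfied.
section 8 — Permitted Tender: the contracting authority is not a central government body? no; the services fall within the light-touch schedule? no; no framework agreement is in place? yes — 1 of 3 hold (need ≥2) → not satisfied.
section 9 — Listed Procedure: [the requirement has been advertised in the official gazette? no] OR [the contract is reserved for sheltered workshops? yes] → satisfied.
section 13 — Chargeable Tender: [there is only one economic operator capable of performance? no] AND [contract term: 25 months ≥ 48 months? no] → not satisfied.
section 11 — Class-M Tender: [Permitted Tender (section 8)? no] AND [Listed Procedure (section 9)? yes] AND [Chargeable Tender (section 13)? no] → not satisfied.
section 10 — Regulated Acquisition: Tier II Acquisition (section 14)? yes; Class-M Tender (section 11)? no; the services fall within the light-touch schedule? no — 1 of 3 hold (need ≥2) → not satisfied.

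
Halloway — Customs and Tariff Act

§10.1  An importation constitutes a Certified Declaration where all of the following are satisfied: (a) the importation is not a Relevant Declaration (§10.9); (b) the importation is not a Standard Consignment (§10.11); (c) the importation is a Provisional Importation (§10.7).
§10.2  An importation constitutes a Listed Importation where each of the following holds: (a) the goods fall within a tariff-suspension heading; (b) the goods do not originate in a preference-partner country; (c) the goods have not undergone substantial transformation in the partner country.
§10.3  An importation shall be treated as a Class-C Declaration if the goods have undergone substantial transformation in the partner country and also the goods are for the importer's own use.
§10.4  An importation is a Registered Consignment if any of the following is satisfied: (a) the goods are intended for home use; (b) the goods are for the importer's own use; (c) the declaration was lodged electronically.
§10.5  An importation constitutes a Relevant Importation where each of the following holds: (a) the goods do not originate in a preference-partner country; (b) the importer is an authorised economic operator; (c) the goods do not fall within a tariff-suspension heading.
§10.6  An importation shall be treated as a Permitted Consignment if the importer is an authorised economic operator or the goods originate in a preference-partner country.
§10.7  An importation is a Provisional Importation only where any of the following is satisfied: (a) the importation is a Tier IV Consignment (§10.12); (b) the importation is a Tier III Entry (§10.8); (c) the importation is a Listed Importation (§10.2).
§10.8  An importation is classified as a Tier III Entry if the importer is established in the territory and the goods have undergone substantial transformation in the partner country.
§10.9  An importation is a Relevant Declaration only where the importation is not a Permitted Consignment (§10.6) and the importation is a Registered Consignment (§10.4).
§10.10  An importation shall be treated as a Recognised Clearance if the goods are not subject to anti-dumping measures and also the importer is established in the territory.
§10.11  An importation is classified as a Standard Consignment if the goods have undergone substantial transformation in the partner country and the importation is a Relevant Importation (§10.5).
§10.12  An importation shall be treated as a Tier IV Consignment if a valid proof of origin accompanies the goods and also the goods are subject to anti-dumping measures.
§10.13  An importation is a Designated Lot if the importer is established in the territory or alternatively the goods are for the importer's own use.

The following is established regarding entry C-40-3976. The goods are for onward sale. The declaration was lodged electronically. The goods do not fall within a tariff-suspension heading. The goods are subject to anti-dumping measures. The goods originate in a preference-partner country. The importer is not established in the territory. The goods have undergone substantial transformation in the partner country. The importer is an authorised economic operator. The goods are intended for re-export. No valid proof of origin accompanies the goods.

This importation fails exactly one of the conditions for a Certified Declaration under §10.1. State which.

Provisional Importation

Under §10.6: the importer is an authorised economic operator? yes; or the goods originate in a preference-partner country? yes. So the importation is a Permitted Consignment.
Under §10.4: the goods are intended for home use? no; or the goods are for the importer's own use? no; or the declaration was lodged electronically? yes. So the importation is a Registered Consignment.
Under §10.9: not a Permitted Consignment (§10.6)? no; and Registered Consignment (§10.4)? yes. So the importation is not a Relevant Declaration.
Under §10.5: the goods do not originate in a preference-partner country? no; and the importer is an authorised economic operator? yes; and the goods do not fall within a tariff-suspension heading? yes. So the importation is not a Relevant Importation.
Under §10.11: the goods have undergone substantial transformation in the partner country? yes; and Relevant Importation (§10.5)? no. So the importation is not a Standard Consignment.
Under §10.12: a valid proof of origin accompanies the goods? no; and the goods are subject to anti-dumping measures? yes. So the importation is not a Tier IV Consignment.
Under §10.8: the importer is established in the territory? no; and the goods have undergone substantial transformation in the partner country? yes. So the importation is not a Tier III Entry.
Under §10.2: the goods fall within a tariff-suspension heading? no; and the goods do not originate in a preference-partner country? no; and the goods have not undergone substantial transformation in the partner country? no. So the importation is not a Listed Importation.
Under §10.7: Tier IV Consignment (§10.12)? no; or Tier III Entry (§10.8)? no; or Listed Importation (§10.2)? no. So the importation is not a Provisional Importation.
Under §10.1: not a Relevant Declaration (§10.9)? yes; and not a Standard Consignment (§10.11)? yes; and Provisional Importation (§10.7)? no. So the importation is not a Certified Declaration.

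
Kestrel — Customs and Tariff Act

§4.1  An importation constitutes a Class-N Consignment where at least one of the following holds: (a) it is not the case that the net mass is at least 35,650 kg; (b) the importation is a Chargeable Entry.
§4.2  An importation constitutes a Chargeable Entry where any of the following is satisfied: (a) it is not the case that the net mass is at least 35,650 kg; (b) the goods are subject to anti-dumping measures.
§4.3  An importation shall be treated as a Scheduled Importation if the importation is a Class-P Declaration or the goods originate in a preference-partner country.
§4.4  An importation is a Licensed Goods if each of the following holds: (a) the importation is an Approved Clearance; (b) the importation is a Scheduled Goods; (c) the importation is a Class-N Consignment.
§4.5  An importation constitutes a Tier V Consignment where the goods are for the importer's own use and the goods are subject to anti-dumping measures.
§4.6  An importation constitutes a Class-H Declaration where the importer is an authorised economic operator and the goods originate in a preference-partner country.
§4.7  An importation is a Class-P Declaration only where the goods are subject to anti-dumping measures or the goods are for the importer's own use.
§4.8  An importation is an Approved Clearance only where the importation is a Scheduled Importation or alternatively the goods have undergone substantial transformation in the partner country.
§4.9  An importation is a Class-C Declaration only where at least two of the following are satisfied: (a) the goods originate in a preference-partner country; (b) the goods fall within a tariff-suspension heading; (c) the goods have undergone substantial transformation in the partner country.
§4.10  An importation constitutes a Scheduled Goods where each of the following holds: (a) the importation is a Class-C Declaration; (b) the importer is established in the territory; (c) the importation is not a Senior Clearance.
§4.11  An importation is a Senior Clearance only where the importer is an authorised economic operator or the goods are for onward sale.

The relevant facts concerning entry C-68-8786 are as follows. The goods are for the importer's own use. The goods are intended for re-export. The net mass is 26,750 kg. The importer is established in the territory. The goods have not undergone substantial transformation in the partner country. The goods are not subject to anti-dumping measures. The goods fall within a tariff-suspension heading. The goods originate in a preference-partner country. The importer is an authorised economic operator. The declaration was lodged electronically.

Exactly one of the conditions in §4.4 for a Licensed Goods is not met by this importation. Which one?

Scheduled Goods

§4.7 — Class-P Declaration: [the goods are subject to anti-dumping measures? no] OR [the goods are for the importer's own use? yes] → satisfied.
§4.3 — Scheduled Importation: [Class-P Declaration (§4.7)? yes] OR [the goods originate in a preference-partner country? yes] → satisfied.
§4.8 — Approved Clearance: [Scheduled Importation (§4.3)? yes] OR [the goods have undergone substantial transformation in the partner country? no] → satisfied.
§4.9 — Class-C Declaration: the goods originate in a preference-partner country? yes; the goods fall within a tariff-suspension heading? yes; the goods have undergone substantial transformation in the partner country? no — 2 of 3 hold (need ≥2) → satisfied.
§4.11 — Senior Clearance: [the importer is an authorised economic operator? yes] OR [the goods are for onward sale? no] → satisfied.
§4.10 — Scheduled Goods: [Class-C Declaration (§4.9)? yes] AND [the importer is established in the territory? yes] AND [not a Senior Clearance (§4.11)? no] → not satisfied.
§4.2 — Chargeable Entry: [net mass: 26,750 kg ≥ 35,650 kg? no, so negated condition yes] OR [the goods are subject to anti-dumping measures? no] → satisfied.
§4.1 — Class-N Consignment: [net mass: 26,750 kg ≥ 35,650 kg? no, so negated condition yes] OR [Chargeable Entry (§4.2)? yes] → satisfied.
§4.4 — Licensed Goods: [Approved Clearance (§4.8)? yes] AND [Scheduled Goods (§4.10)? no] AND [Class-N Consignment (§4.1)? yes] → not satisfied.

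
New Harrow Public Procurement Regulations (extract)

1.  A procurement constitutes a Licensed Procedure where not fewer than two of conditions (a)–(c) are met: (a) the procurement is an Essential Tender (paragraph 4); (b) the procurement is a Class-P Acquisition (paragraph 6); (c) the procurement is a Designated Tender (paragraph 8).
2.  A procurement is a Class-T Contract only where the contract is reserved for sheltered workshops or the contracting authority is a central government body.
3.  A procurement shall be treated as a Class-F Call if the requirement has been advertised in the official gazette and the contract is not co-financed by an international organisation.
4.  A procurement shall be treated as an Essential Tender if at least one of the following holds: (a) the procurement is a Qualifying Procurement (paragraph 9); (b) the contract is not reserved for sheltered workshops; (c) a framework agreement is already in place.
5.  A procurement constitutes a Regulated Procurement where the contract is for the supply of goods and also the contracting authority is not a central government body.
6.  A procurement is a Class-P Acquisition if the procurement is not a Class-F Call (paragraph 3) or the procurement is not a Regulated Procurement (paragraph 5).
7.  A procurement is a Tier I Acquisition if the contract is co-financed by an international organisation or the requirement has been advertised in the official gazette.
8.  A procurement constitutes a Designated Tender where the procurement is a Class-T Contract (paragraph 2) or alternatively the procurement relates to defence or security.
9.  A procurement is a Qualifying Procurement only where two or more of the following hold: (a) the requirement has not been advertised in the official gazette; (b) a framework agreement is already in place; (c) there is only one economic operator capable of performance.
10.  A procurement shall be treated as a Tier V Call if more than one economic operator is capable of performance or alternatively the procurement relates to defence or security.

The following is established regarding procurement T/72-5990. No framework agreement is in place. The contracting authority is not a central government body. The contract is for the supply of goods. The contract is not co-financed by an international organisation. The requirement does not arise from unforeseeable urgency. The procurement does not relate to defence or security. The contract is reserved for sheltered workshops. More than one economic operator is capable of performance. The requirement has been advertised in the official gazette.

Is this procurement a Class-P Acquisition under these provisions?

paragraph 3 — Class-F Call: [the requirement has been advertised in the official gazette? yes] AND [the contract is not co-financed by an international organisation? yes] → satisfied.
paragraph 5 — Regulated Procurement: [the contract is for the supply of goods? yes] AND [the contracting authority is not a central government body? yes] → satisfied.
paragraph 6 — Class-P Acquisition: [not a Class-F Call (paragraph 3)? no] OR [not a Regulated Procurement (paragraph 5)? no] → not satisfied.

No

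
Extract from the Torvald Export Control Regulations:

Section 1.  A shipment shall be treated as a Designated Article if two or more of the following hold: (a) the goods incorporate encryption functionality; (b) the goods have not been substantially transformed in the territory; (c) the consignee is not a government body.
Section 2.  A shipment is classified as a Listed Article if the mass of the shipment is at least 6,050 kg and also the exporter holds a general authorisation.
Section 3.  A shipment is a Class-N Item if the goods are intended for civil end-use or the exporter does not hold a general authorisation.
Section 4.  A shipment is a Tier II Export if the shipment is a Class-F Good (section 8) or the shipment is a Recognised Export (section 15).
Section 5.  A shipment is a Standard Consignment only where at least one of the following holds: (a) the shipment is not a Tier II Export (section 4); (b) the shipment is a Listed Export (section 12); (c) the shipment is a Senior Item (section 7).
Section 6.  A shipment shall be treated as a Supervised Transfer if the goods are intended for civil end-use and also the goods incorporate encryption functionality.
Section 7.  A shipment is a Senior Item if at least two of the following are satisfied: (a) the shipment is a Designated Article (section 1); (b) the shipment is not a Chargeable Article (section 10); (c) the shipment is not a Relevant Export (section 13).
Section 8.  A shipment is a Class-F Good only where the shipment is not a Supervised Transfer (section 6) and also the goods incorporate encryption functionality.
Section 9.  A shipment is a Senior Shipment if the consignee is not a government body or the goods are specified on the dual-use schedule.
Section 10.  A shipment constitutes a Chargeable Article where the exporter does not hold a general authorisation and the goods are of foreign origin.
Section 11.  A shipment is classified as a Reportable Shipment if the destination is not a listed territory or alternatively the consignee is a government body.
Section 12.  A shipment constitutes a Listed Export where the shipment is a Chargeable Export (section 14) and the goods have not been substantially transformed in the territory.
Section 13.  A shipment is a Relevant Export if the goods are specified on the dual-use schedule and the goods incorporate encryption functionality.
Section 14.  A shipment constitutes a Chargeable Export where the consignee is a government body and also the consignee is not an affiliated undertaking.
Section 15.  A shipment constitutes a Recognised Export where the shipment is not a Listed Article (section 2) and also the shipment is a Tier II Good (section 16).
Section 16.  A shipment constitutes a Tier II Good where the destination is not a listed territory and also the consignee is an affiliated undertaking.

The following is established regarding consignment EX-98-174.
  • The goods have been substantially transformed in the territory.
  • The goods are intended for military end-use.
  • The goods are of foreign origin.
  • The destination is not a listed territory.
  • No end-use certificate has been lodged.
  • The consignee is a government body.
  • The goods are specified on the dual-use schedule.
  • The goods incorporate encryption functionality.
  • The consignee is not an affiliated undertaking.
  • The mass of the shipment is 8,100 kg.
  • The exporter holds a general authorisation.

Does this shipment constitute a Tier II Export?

Yes

section 6 — Supervised Transfer: [the goods are intended for civil end-use? no] AND [the goods incorporate encryption functionality? yes] → not satisfied.
section 8 — Class-F Good: [not a Supervised Transfer (section 6)? yes] AND [the goods incorporate encryption functionality? yes] → satisfied.
section 2 — Listed Article: [mass of the shipment: 8,100 kg ≥ 6,050 kg? yes] AND [the exporter holds a general authorisation? yes] → satisfied.
section 16 — Tier II Good: [the destination is not a listed territory? yes] AND [the consignee is an affiliated undertaking? no] → not satisfied.
section 15 — Recognised Export: [not a Listed Article (section 2)? no] AND [Tier II Good (section 16)? no] → not satisfied.
section 4 — Tier II Export: [Class-F Good (section 8)? yes] OR [Recognised Export (section 15)? no] → satisfied.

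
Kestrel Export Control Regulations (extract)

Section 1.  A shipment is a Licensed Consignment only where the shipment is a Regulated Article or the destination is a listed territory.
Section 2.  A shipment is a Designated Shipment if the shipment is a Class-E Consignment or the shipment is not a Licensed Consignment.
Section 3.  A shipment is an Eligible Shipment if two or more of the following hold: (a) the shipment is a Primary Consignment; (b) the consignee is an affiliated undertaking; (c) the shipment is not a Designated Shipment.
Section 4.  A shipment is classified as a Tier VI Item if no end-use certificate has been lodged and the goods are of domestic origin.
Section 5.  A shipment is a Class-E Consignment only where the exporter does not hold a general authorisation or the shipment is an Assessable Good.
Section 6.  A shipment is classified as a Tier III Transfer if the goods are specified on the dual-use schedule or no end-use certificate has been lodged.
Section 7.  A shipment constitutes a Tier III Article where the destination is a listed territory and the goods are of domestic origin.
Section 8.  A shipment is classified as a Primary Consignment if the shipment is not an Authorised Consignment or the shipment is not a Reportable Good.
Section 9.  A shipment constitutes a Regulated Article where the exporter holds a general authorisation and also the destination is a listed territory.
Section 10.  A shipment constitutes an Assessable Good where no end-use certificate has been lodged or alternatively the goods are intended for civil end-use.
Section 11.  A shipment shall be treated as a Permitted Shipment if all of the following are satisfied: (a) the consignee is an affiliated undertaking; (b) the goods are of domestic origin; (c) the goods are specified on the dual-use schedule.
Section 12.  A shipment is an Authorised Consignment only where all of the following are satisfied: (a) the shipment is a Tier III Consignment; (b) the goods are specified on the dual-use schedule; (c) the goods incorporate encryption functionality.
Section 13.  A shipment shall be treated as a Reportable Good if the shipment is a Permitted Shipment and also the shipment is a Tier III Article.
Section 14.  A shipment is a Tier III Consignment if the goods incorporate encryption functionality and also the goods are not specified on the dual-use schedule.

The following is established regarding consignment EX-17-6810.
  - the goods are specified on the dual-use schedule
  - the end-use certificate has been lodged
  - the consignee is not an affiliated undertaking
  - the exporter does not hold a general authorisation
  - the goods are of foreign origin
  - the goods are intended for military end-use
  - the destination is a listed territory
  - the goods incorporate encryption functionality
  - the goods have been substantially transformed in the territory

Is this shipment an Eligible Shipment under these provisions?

Under section 14: the goods incorporate encryption functionality? yes; and the goods are not specified on the dual-use schedule? no. So the shipment is not a Tier III Consignment.
Under section 12: Tier III Consignment (section 14)? no; and the goods are specified on the dual-use schedule? yes; and the goods incorporate encryption functionality? yes. So the shipment is not an Authorised Consignment.
Under section 11: the consignee is an affiliated undertaking? no; and the goods are of domestic origin? no; and the goods are specified on the dual-use schedule? yes. So the shipment is not a Permitted Shipment.
Under section 7: the destination is a listed territory? yes; and the goods are of domestic origin? no. So the shipment is not a Tier III Article.
Under section 13: Permitted Shipment (section 11)? no; and Tier III Article (section 7)? no. So the shipment is not a Reportable Good.
Under section 8: not an Authorised Consignment (section 12)? yes; or not a Reportable Good (section 13)? yes. So the shipment is a Primary Consignment.
Under section 10: no end-use certificate has been lodged? no; or the goods are intended for civil end-use? no. So the shipment is not an Assessable Good.
Under section 5: the exporter does not hold a general authorisation? yes; or Assessable Good (section 10)? no. So the shipment is a Class-E Consignment.
Under section 9: the exporter holds a general authorisation? no; and the destination is a listed territory? yes. So the shipment is not a Regulated Article.
Under section 1: Regulated Article (section 9)? no; or the destination is a listed territory? yes. So the shipment is a Licensed Consignment.
Under section 2: Class-E Consignment (section 5)? yes; or not a Licensed Consignment (section 1)? no. So the shipment is a Designated Shipment.
Under section 3: Primary Consignment (section 8)? yes; the consignee is an affiliated undertaking? no; not a Designated Shipment (section 2)? no — 1 of 3 hold (need ≥2) → not satisfied.

No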